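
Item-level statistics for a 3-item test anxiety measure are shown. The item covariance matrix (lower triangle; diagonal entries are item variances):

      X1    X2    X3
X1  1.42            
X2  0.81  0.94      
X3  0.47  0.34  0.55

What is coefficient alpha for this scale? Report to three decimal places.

α = 0.790

sum of item variances = 1.42 + 0.94 + 0.55 = 2.91
Σ_{i<j} σ_ij = 1.62
σ²_T = 2.91 + 2 × 1.62 = 6.15
α = (k/(k−1))·(1 − sum of item variances/σ²_T) = (3/2)·(1 − 2.91/6.15) = 0.790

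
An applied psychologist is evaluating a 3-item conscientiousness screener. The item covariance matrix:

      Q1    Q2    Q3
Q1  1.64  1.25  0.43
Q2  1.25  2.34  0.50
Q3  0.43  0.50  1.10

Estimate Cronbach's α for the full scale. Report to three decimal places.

Σσ²ᵢ = 1.64 + 2.34 + 1.10 = 5.08
Sum of the distinct covariances = 2.18
Var(T) = 5.08 + 2 × 2.18 = 9.44
α = (k/(k−1))·(1 − Σσ²ᵢ/Var(T)) = (3/2)·(1 − 5.08/9.44) = 0.693

α = 0.693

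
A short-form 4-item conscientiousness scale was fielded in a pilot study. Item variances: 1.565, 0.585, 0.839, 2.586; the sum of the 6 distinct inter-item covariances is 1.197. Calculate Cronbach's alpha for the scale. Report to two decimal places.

α = 0.40

sum of item variances = 1.565 + 0.585 + 0.839 + 2.586 = 5.575
Sum of distinct covariances = 1.197
Var(T) = sum of item variances + 2·Σcov = 5.575 + 2 × 1.197 = 7.969
α = (4/3)·(1 − 5.575/7.969) = 0.40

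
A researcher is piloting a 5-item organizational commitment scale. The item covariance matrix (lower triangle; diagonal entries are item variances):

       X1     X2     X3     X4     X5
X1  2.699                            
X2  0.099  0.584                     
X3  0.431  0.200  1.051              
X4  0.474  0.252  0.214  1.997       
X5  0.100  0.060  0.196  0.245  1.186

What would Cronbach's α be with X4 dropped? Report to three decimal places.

Remaining items: X1, X2, X3, X5 (k = 4).
ΣVar(i) = 2.699 + 0.584 + 1.051 + 1.186 = 5.520
total variance = 5.520 + 2 × 1.086 = 7.692
α (item deleted) = (4/3)·(1 − 5.520/7.692) = 0.376

α = 0.376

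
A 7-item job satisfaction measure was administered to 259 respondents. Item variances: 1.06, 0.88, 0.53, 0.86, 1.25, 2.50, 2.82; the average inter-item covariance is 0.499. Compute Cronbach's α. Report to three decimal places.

ΣVar(i) = 1.06 + 0.88 + 0.53 + 0.86 + 1.25 + 2.50 + 2.82 = 9.90
Sum of the 21 distinct covariances = 21 × 0.499 = 10.479
Var(T) = ΣVar(i) + 2·Σcov = 9.90 + 2 × 10.479 = 30.858
α = (7/6)·(1 − 9.90/30.858) = 0.792

α = 0.792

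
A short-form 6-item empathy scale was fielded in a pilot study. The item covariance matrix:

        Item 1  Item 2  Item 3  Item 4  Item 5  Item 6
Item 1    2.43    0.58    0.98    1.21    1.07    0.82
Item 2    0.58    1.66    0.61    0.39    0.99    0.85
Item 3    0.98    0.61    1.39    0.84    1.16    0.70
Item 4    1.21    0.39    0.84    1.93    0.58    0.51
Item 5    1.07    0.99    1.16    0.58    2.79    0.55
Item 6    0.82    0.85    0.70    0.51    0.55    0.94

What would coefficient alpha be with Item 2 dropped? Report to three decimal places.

Remaining items: Item 1, Item 3, Item 4, Item 5, Item 6 (k = 5).
Σσᵢ² = 2.43 + 1.39 + 1.93 + 2.79 + 0.94 = 9.48
σ²_total = 9.48 + 2 × 8.42 = 26.32
α (item deleted) = (5/4)·(1 − 9.48/26.32) = 0.800

α = 0.800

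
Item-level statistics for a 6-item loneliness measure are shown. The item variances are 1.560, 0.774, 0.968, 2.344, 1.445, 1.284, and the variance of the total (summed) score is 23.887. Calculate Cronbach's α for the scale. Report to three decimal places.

α = 0.779

sum of item variances = 1.560 + 0.774 + 0.968 + 2.344 + 1.445 + 1.284 = 8.375
α = (k/(k−1))·(1 − sum of item variances/σ²_total) = (6/5)·(1 − 8.375/23.887) = 0.779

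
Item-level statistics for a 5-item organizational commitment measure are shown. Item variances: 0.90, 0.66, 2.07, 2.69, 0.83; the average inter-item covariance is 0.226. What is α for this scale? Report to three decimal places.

Σσ²ᵢ = 0.90 + 0.66 + 2.07 + 2.69 + 0.83 = 7.15
Sum of the 10 distinct covariances = 10 × 0.226 = 2.260
Var(T) = Σσ²ᵢ + 2·Σcov = 7.15 + 2 × 2.260 = 11.670
α = (5/4)·(1 − 7.15/11.670) = 0.484

α = 0.484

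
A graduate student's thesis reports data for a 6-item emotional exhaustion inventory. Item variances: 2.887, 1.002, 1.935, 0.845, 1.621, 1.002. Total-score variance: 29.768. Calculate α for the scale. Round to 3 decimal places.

α = 0.825

Σσ²ᵢ = 2.887 + 1.002 + 1.935 + 0.845 + 1.621 + 1.002 = 9.292
α = (k/(k−1))·(1 − Σσ²ᵢ/σ²_total) = (6/5)·(1 − 9.292/29.768) = 0.825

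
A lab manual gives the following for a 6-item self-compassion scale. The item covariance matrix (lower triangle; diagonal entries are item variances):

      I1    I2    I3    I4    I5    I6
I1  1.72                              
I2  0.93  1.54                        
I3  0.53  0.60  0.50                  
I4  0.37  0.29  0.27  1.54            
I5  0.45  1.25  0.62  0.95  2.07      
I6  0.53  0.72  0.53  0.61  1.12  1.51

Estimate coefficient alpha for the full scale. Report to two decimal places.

coefficient alpha = 0.83

sum of item variances = 1.72 + 1.54 + 0.50 + 1.54 + 2.07 + 1.51 = 8.88
Sum of the distinct covariances = 9.77
σ²_T = 8.88 + 2 × 9.77 = 28.42
α = (k/(k−1))·(1 − sum of item variances/σ²_T) = (6/5)·(1 − 8.88/28.42) = 0.83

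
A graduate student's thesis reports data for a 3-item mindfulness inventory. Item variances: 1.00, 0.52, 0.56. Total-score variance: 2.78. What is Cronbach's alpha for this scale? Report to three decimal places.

Σσ²ᵢ = 1.00 + 0.52 + 0.56 = 2.08
α = (k/(k−1))·(1 − Σσ²ᵢ/σ²_total) = (3/2)·(1 − 2.08/2.78) = 0.378

Cronbach's alpha = 0.378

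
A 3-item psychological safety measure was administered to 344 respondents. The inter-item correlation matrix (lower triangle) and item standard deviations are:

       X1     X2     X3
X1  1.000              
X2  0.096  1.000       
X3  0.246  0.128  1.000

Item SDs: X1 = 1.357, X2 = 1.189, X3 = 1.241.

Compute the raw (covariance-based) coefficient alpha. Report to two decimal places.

α = 0.36

Σσ²ᵢ = 1.357² + 1.189² + 1.241² = 4.7953
Covariances σ_ij = r_ij · s_i · s_j:
  σ(X1,X2) = 0.096 × 1.357 × 1.189 = 0.1549
  σ(X1,X3) = 0.246 × 1.357 × 1.241 = 0.4143
  σ(X2,X3) = 0.128 × 1.189 × 1.241 = 0.1889
σ²_T = Σσ²ᵢ + 2·Σσ_ij = 4.7953 + 2 × 0.7581 = 6.3115
α = (3/2)·(1 − 4.7953/6.3115) = 0.36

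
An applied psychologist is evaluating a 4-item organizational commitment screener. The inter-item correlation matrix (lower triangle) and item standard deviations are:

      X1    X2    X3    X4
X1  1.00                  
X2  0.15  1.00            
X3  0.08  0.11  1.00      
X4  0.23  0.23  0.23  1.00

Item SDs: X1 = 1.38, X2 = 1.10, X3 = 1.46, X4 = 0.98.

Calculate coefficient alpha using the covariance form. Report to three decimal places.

Σσ²ᵢ = 1.38² + 1.10² + 1.46² + 0.98² = 6.2064
Covariances σ_ij = r_ij · s_i · s_j:
  σ(X1,X2) = 0.15 × 1.38 × 1.10 = 0.2277
  σ(X1,X3) = 0.08 × 1.38 × 1.46 = 0.1612
  σ(X1,X4) = 0.23 × 1.38 × 0.98 = 0.3111
  σ(X2,X3) = 0.11 × 1.10 × 1.46 = 0.1767
  σ(X2,X4) = 0.23 × 1.10 × 0.98 = 0.2479
  σ(X3,X4) = 0.23 × 1.46 × 0.98 = 0.3291
σ²_T = Σσ²ᵢ + 2·Σσ_ij = 6.2064 + 2 × 1.4537 = 9.1138
α = (4/3)·(1 − 6.2064/9.1138) = 0.425

coefficient alpha = 0.425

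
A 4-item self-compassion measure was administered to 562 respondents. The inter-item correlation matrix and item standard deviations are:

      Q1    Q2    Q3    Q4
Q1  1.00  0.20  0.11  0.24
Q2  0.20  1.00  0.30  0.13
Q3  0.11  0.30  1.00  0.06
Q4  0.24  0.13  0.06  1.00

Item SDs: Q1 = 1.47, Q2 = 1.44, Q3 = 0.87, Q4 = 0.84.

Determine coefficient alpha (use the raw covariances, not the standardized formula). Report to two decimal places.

α = 0.45

Σσ²ᵢ = 1.47² + 1.44² + 0.87² + 0.84² = 5.6970
Covariances σ_ij = r_ij · s_i · s_j:
  σ(Q1,Q2) = 0.20 × 1.47 × 1.44 = 0.4234
  σ(Q1,Q3) = 0.11 × 1.47 × 0.87 = 0.1407
  σ(Q1,Q4) = 0.24 × 1.47 × 0.84 = 0.2964
  σ(Q2,Q3) = 0.30 × 1.44 × 0.87 = 0.3758
  σ(Q2,Q4) = 0.13 × 1.44 × 0.84 = 0.1572
  σ(Q3,Q4) = 0.06 × 0.87 × 0.84 = 0.0438
σ²_T = Σσ²ᵢ + 2·Σσ_ij = 5.6970 + 2 × 1.4373 = 8.5716
α = (4/3)·(1 − 5.6970/8.5716) = 0.45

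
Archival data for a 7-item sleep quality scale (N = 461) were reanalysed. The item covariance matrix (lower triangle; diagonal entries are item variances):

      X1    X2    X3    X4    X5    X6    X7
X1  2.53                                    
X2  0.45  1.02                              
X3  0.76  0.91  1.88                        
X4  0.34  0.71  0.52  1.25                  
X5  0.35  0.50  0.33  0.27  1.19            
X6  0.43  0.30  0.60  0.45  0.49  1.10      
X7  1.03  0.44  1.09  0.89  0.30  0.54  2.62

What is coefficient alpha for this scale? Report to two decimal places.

Σσᵢ² = 2.53 + 1.02 + 1.88 + 1.25 + 1.19 + 1.10 + 2.62 = 11.59
Σ_{i<j} σ_ij = 11.70
total variance = 11.59 + 2 × 11.70 = 34.99
α = (k/(k−1))·(1 − Σσᵢ²/total variance) = (7/6)·(1 − 11.59/34.99) = 0.78

coefficient alpha = 0.78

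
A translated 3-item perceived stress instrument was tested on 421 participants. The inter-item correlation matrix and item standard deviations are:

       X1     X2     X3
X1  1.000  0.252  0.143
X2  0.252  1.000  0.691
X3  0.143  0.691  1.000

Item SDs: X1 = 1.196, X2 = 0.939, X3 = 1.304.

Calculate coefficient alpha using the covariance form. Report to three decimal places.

α = 0.604

Σσ²ᵢ = 1.196² + 0.939² + 1.304² = 4.0126
Covariances σ_ij = r_ij · s_i · s_j:
  σ(X1,X2) = 0.252 × 1.196 × 0.939 = 0.2830
  σ(X1,X3) = 0.143 × 1.196 × 1.304 = 0.2230
  σ(X2,X3) = 0.691 × 0.939 × 1.304 = 0.8461
σ²_T = Σσ²ᵢ + 2·Σσ_ij = 4.0126 + 2 × 1.3521 = 6.7168
α = (3/2)·(1 − 4.0126/6.7168) = 0.604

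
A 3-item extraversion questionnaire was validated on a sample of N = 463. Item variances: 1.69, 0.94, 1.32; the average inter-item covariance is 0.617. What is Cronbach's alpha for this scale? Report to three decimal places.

ΣVar(i) = 1.69 + 0.94 + 1.32 = 3.95
Sum of the 3 distinct covariances = 3 × 0.617 = 1.851
Var(T) = ΣVar(i) + 2·Σcov = 3.95 + 2 × 1.851 = 7.652
α = (3/2)·(1 − 3.95/7.652) = 0.726

Cronbach's alpha = 0.726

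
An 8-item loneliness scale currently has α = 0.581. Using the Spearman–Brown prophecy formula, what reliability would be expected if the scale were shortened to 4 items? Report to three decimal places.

predicted reliability = 0.409

Length factor m = 4/8 = 0.5000
α' = m·α / (1 − (1−m)·α)
   = 4/8 × 0.581 / (1 − (1 − 4/8) × 0.581)
   = 0.2905 / 0.7095 = 0.409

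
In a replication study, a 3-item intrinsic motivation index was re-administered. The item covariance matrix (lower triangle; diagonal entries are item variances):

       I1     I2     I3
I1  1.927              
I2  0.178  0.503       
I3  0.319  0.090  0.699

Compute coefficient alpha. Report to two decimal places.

sum of item variances = 1.927 + 0.503 + 0.699 = 3.129
Sum of off-diagonal covariances = 0.587
Var(T) = 3.129 + 2 × 0.587 = 4.303
α = (k/(k−1))·(1 − sum of item variances/Var(T)) = (3/2)·(1 − 3.129/4.303) = 0.41

α = 0.41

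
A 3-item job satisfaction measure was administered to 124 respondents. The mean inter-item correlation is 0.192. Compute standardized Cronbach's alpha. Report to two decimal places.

α = 0.42

Standardized α = k·r̄ / (1 + (k−1)·r̄) = 3 × 0.192 / (1 + 2 × 0.192)
  = 0.5760 / 1.3840 = 0.42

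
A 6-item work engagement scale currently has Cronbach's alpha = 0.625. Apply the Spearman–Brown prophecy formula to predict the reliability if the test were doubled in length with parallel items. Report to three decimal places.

predicted reliability = 0.769

Length factor m = 2
α' = m·α / (1 + (m−1)·α)
   = 2 × 0.625 / (1 + (2 − 1) × 0.625)
   = 1.2500 / 1.6250 = 0.769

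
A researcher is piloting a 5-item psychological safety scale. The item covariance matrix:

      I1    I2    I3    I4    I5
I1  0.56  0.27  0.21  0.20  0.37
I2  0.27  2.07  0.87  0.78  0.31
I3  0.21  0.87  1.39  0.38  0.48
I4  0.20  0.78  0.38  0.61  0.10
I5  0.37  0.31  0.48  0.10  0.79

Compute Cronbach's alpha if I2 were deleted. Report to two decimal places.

Cronbach's alpha = 0.68

Remaining items: I1, I3, I4, I5 (k = 4).
Σσ²ᵢ = 0.56 + 1.39 + 0.61 + 0.79 = 3.35
total variance = 3.35 + 2 × 1.74 = 6.83
α (item deleted) = (4/3)·(1 − 3.35/6.83) = 0.68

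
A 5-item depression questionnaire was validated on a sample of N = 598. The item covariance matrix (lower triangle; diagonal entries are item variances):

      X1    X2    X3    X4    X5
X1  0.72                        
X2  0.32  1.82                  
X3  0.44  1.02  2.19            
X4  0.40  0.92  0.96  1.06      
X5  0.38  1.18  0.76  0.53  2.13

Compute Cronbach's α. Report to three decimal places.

Σσ²ᵢ = 0.72 + 1.82 + 2.19 + 1.06 + 2.13 = 7.92
Sum of the distinct covariances = 6.91
Var(T) = 7.92 + 2 × 6.91 = 21.74
α = (k/(k−1))·(1 − Σσ²ᵢ/Var(T)) = (5/4)·(1 − 7.92/21.74) = 0.795

α = 0.795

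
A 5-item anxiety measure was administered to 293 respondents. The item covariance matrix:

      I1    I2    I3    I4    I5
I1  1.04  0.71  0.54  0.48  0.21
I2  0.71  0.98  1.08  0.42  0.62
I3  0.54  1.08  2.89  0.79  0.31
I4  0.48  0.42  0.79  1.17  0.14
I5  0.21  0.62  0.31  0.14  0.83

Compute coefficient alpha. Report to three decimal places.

ΣVar(i) = 1.04 + 0.98 + 2.89 + 1.17 + 0.83 = 6.91
Sum of the distinct covariances = 5.30
Var(T) = 6.91 + 2 × 5.30 = 17.51
α = (k/(k−1))·(1 − ΣVar(i)/Var(T)) = (5/4)·(1 − 6.91/17.51) = 0.757

coefficient alpha = 0.757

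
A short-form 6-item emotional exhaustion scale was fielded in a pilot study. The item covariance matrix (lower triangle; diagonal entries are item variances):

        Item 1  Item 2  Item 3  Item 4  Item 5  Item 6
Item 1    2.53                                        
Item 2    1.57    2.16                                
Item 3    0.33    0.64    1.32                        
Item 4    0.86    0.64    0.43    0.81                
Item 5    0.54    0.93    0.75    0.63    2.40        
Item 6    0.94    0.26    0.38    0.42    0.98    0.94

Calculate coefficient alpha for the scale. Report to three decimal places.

ΣVar(i) = 2.53 + 2.16 + 1.32 + 0.81 + 2.40 + 0.94 = 10.16
Sum of the distinct covariances = 10.30
σ²_total = 10.16 + 2 × 10.30 = 30.76
α = (k/(k−1))·(1 − ΣVar(i)/σ²_total) = (6/5)·(1 − 10.16/30.76) = 0.804

coefficient alpha = 0.804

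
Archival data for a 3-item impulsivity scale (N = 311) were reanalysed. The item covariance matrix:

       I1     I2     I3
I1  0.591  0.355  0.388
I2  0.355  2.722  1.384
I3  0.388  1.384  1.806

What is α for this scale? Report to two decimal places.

ΣVar(i) = 0.591 + 2.722 + 1.806 = 5.119
Sum of off-diagonal covariances = 2.127
Var(T) = 5.119 + 2 × 2.127 = 9.373
α = (k/(k−1))·(1 − ΣVar(i)/Var(T)) = (3/2)·(1 − 5.119/9.373) = 0.68

α = 0.68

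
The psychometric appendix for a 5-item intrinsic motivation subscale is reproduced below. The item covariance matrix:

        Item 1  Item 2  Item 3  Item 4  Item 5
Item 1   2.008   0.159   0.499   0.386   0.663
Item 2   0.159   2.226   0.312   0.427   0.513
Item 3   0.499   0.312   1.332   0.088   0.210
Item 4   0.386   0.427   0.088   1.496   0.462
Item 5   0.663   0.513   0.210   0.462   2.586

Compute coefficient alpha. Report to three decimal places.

α = 0.544

sum of item variances = 2.008 + 2.226 + 1.332 + 1.496 + 2.586 = 9.648
Sum of off-diagonal covariances = 3.719
σ²_total = 9.648 + 2 × 3.719 = 17.086
α = (k/(k−1))·(1 − sum of item variances/σ²_total) = (5/4)·(1 − 9.648/17.086) = 0.544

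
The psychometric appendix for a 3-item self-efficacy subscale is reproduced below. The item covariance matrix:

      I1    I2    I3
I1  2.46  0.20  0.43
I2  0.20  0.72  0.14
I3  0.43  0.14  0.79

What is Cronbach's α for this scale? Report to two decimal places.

Σσ²ᵢ = 2.46 + 0.72 + 0.79 = 3.97
Σ_{i<j} σ_ij = 0.77
Var(T) = 3.97 + 2 × 0.77 = 5.51
α = (k/(k−1))·(1 − Σσ²ᵢ/Var(T)) = (3/2)·(1 − 3.97/5.51) = 0.42

Cronbach's α = 0.42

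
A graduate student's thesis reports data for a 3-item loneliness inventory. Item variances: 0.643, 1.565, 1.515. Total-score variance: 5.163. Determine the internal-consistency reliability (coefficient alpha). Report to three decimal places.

coefficient alpha = 0.418

ΣVar(i) = 0.643 + 1.565 + 1.515 = 3.723
α = (k/(k−1))·(1 − ΣVar(i)/σ²_T) = (3/2)·(1 − 3.723/5.163) = 0.418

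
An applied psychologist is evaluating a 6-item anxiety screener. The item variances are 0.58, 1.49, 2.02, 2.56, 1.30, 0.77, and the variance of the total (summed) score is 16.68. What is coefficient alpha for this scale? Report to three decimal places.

α = 0.573

ΣVar(i) = 0.58 + 1.49 + 2.02 + 2.56 + 1.30 + 0.77 = 8.72
α = (k/(k−1))·(1 − ΣVar(i)/σ²_T) = (6/5)·(1 − 8.72/16.68) = 0.573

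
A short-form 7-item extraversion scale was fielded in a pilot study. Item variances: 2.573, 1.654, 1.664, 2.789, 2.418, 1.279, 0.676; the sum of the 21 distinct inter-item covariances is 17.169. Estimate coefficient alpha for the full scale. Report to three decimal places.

ΣVar(i) = 2.573 + 1.654 + 1.664 + 2.789 + 2.418 + 1.279 + 0.676 = 13.053
Sum of distinct covariances = 17.169
σ²_T = ΣVar(i) + 2·Σcov = 13.053 + 2 × 17.169 = 47.391
α = (7/6)·(1 − 13.053/47.391) = 0.845

α = 0.845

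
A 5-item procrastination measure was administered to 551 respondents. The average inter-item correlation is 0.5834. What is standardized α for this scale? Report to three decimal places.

standardized α = 0.875

Standardized α = k·r̄ / (1 + (k−1)·r̄) = 5 × 0.5834 / (1 + 4 × 0.5834)
  = 2.9170 / 3.3336 = 0.875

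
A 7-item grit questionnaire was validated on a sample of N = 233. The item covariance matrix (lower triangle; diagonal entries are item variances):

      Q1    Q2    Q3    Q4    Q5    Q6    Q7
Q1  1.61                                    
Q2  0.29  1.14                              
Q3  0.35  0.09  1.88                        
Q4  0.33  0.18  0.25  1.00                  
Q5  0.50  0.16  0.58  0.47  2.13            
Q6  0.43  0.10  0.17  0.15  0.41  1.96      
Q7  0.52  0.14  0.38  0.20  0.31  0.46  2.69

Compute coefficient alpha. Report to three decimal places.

coefficient alpha = 0.596

ΣVar(i) = 1.61 + 1.14 + 1.88 + 1.00 + 2.13 + 1.96 + 2.69 = 12.41
Sum of off-diagonal covariances = 6.47
σ²_T = 12.41 + 2 × 6.47 = 25.35
α = (k/(k−1))·(1 − ΣVar(i)/σ²_T) = (7/6)·(1 − 12.41/25.35) = 0.596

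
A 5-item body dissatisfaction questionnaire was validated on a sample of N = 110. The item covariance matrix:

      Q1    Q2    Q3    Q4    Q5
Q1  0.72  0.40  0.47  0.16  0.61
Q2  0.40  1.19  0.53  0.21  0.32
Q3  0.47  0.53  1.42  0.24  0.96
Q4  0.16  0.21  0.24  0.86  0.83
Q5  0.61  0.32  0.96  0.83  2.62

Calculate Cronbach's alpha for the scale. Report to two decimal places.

sum of item variances = 0.72 + 1.19 + 1.42 + 0.86 + 2.62 = 6.81
Σ_{i<j} σ_ij = 4.73
total variance = 6.81 + 2 × 4.73 = 16.27
α = (k/(k−1))·(1 − sum of item variances/total variance) = (5/4)·(1 − 6.81/16.27) = 0.73

Cronbach's alpha = 0.73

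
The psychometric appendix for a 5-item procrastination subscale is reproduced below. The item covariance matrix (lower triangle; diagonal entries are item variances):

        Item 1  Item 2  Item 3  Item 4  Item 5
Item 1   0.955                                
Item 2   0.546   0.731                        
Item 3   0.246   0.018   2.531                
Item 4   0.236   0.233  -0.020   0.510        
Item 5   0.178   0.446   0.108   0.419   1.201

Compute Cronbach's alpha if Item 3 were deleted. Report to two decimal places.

α = 0.73

Remaining items: Item 1, Item 2, Item 4, Item 5 (k = 4).
Σσᵢ² = 0.955 + 0.731 + 0.510 + 1.201 = 3.397
σ²_total = 3.397 + 2 × 2.058 = 7.513
α (item deleted) = (4/3)·(1 − 3.397/7.513) = 0.73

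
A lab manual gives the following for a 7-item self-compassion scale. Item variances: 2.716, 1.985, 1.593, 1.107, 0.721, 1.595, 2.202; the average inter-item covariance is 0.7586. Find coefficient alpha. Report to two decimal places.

α = 0.85

Σσᵢ² = 2.716 + 1.985 + 1.593 + 1.107 + 0.721 + 1.595 + 2.202 = 11.919
Sum of the 21 distinct covariances = 21 × 0.7586 = 15.9306
Var(T) = Σσᵢ² + 2·Σcov = 11.919 + 2 × 15.9306 = 43.7802
α = (7/6)·(1 − 11.919/43.7802) = 0.85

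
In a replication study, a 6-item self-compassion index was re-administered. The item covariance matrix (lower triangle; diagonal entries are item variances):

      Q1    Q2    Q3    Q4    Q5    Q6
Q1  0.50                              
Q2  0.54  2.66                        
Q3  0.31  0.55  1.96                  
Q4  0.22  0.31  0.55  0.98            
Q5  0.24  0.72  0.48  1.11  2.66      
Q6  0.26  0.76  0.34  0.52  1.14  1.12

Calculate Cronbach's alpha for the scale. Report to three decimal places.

ΣVar(i) = 0.50 + 2.66 + 1.96 + 0.98 + 2.66 + 1.12 = 9.88
Sum of off-diagonal covariances = 8.05
σ²_T = 9.88 + 2 × 8.05 = 25.98
α = (k/(k−1))·(1 − ΣVar(i)/σ²_T) = (6/5)·(1 − 9.88/25.98) = 0.744

Cronbach's alpha = 0.744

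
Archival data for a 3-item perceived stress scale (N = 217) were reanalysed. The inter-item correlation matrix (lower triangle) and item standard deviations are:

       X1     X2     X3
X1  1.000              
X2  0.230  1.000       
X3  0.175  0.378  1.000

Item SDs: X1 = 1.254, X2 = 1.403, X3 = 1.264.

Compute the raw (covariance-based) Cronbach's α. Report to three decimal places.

Σσ²ᵢ = 1.254² + 1.403² + 1.264² = 5.1386
Covariances σ_ij = r_ij · s_i · s_j:
  σ(X1,X2) = 0.230 × 1.254 × 1.403 = 0.4047
  σ(X1,X3) = 0.175 × 1.254 × 1.264 = 0.2774
  σ(X2,X3) = 0.378 × 1.403 × 1.264 = 0.6703
σ²_T = Σσ²ᵢ + 2·Σσ_ij = 5.1386 + 2 × 1.3524 = 7.8434
α = (3/2)·(1 − 5.1386/7.8434) = 0.517

Cronbach's α = 0.517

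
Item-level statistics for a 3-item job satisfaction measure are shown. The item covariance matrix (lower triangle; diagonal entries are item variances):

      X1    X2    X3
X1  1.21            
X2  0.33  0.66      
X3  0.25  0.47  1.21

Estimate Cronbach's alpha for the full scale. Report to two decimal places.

Σσᵢ² = 1.21 + 0.66 + 1.21 = 3.08
Sum of the distinct covariances = 1.05
Var(T) = 3.08 + 2 × 1.05 = 5.18
α = (k/(k−1))·(1 − Σσᵢ²/Var(T)) = (3/2)·(1 − 3.08/5.18) = 0.61

α = 0.61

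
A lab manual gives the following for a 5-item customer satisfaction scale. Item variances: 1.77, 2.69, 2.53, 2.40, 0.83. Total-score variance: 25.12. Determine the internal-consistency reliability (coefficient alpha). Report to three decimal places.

Σσ²ᵢ = 1.77 + 2.69 + 2.53 + 2.40 + 0.83 = 10.22
α = (k/(k−1))·(1 − Σσ²ᵢ/total variance) = (5/4)·(1 − 10.22/25.12) = 0.741

coefficient alpha = 0.741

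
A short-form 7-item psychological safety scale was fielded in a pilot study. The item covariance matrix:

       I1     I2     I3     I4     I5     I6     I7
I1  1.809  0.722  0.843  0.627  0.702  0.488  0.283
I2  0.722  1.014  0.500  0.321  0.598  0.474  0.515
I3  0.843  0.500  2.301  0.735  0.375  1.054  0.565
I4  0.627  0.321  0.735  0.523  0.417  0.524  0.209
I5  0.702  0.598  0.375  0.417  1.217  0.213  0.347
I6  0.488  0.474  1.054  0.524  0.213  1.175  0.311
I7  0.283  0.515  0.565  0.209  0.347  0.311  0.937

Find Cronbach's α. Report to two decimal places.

α = 0.82

sum of item variances = 1.809 + 1.014 + 2.301 + 0.523 + 1.217 + 1.175 + 0.937 = 8.976
Sum of the distinct covariances = 10.823
total variance = 8.976 + 2 × 10.823 = 30.622
α = (k/(k−1))·(1 − sum of item variances/total variance) = (7/6)·(1 − 8.976/30.622) = 0.82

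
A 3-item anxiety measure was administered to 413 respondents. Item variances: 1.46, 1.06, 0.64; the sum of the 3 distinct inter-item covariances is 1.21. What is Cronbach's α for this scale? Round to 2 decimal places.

sum of item variances = 1.46 + 1.06 + 0.64 = 3.16
Sum of distinct covariances = 1.21
σ²_total = sum of item variances + 2·Σcov = 3.16 + 2 × 1.21 = 5.58
α = (3/2)·(1 − 3.16/5.58) = 0.65

α = 0.65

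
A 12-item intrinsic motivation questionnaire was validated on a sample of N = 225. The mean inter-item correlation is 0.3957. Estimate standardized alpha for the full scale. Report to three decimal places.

Standardized α = k·r̄ / (1 + (k−1)·r̄) = 12 × 0.3957 / (1 + 11 × 0.3957)
  = 4.7484 / 5.3527 = 0.887

standardized alpha = 0.887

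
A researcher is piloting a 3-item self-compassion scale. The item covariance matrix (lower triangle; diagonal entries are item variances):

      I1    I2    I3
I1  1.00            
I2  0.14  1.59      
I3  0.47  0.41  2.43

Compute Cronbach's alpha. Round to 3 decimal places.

Cronbach's alpha = 0.433

sum of item variances = 1.00 + 1.59 + 2.43 = 5.02
Σ_{i<j} σ_ij = 1.02
σ²_T = 5.02 + 2 × 1.02 = 7.06
α = (k/(k−1))·(1 − sum of item variances/σ²_T) = (3/2)·(1 − 5.02/7.06) = 0.433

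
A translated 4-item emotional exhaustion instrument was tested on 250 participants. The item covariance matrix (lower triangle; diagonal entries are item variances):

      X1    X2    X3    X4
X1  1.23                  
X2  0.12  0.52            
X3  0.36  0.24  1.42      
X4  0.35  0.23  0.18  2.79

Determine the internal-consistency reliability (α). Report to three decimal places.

α = 0.442

Σσ²ᵢ = 1.23 + 0.52 + 1.42 + 2.79 = 5.96
Sum of off-diagonal covariances = 1.48
σ²_total = 5.96 + 2 × 1.48 = 8.92
α = (k/(k−1))·(1 − Σσ²ᵢ/σ²_total) = (4/3)·(1 − 5.96/8.92) = 0.442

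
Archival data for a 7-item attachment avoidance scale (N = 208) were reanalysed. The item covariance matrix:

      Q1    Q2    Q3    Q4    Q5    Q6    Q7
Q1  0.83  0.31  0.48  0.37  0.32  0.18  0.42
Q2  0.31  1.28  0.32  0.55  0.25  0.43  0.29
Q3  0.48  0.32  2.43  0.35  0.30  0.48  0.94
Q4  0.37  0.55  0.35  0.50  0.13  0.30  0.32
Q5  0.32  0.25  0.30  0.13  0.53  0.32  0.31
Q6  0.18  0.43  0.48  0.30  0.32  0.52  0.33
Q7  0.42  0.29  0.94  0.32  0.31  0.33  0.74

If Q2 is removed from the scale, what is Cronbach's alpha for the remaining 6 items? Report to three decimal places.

Cronbach's alpha = 0.800

Remaining items: Q1, Q3, Q4, Q5, Q6, Q7 (k = 6).
ΣVar(i) = 0.83 + 2.43 + 0.50 + 0.53 + 0.52 + 0.74 = 5.55
Var(T) = 5.55 + 2 × 5.55 = 16.65
α (item deleted) = (6/5)·(1 − 5.55/16.65) = 0.800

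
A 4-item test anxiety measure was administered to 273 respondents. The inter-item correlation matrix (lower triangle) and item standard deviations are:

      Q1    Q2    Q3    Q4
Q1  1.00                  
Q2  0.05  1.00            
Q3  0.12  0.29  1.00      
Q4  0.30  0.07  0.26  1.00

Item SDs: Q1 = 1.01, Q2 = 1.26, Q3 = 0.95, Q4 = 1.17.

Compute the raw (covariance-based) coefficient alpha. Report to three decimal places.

Σσ²ᵢ = 1.01² + 1.26² + 0.95² + 1.17² = 4.8791
Covariances σ_ij = r_ij · s_i · s_j:
  σ(Q1,Q2) = 0.05 × 1.01 × 1.26 = 0.0636
  σ(Q1,Q3) = 0.12 × 1.01 × 0.95 = 0.1151
  σ(Q1,Q4) = 0.30 × 1.01 × 1.17 = 0.3545
  σ(Q2,Q3) = 0.29 × 1.26 × 0.95 = 0.3471
  σ(Q2,Q4) = 0.07 × 1.26 × 1.17 = 0.1032
  σ(Q3,Q4) = 0.26 × 0.95 × 1.17 = 0.2890
σ²_T = Σσ²ᵢ + 2·Σσ_ij = 4.8791 + 2 × 1.2725 = 7.4241
α = (4/3)·(1 − 4.8791/7.4241) = 0.457

α = 0.457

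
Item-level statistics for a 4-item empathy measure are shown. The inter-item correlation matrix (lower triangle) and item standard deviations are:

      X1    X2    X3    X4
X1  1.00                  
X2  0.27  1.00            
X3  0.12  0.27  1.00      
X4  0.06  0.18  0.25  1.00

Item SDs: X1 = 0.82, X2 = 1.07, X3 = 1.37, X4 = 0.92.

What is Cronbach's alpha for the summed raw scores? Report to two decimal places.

Σσ²ᵢ = 0.82² + 1.07² + 1.37² + 0.92² = 4.5406
Covariances σ_ij = r_ij · s_i · s_j:
  σ(X1,X2) = 0.27 × 0.82 × 1.07 = 0.2369
  σ(X1,X3) = 0.12 × 0.82 × 1.37 = 0.1348
  σ(X1,X4) = 0.06 × 0.82 × 0.92 = 0.0453
  σ(X2,X3) = 0.27 × 1.07 × 1.37 = 0.3958
  σ(X2,X4) = 0.18 × 1.07 × 0.92 = 0.1772
  σ(X3,X4) = 0.25 × 1.37 × 0.92 = 0.3151
σ²_T = Σσ²ᵢ + 2·Σσ_ij = 4.5406 + 2 × 1.3051 = 7.1508
α = (4/3)·(1 − 4.5406/7.1508) = 0.49

α = 0.49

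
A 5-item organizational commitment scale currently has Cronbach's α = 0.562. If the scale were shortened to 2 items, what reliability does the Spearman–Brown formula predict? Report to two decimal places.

predicted reliability = 0.34

Length factor m = 2/5 = 0.4000
α' = m·α / (1 − (1−m)·α)
   = 2/5 × 0.562 / (1 − (1 − 2/5) × 0.562)
   = 0.2248 / 0.6628 = 0.34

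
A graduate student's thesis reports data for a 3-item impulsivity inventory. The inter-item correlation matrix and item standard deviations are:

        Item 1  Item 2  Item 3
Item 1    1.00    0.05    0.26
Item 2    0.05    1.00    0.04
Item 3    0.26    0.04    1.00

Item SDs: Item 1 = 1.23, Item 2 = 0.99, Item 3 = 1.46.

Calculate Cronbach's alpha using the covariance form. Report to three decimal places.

Cronbach's alpha = 0.303

Σσ²ᵢ = 1.23² + 0.99² + 1.46² = 4.6246
Covariances σ_ij = r_ij · s_i · s_j:
  σ(Item 1,Item 2) = 0.05 × 1.23 × 0.99 = 0.0609
  σ(Item 1,Item 3) = 0.26 × 1.23 × 1.46 = 0.4669
  σ(Item 2,Item 3) = 0.04 × 0.99 × 1.46 = 0.0578
σ²_T = Σσ²ᵢ + 2·Σσ_ij = 4.6246 + 2 × 0.5856 = 5.7958
α = (3/2)·(1 − 4.6246/5.7958) = 0.303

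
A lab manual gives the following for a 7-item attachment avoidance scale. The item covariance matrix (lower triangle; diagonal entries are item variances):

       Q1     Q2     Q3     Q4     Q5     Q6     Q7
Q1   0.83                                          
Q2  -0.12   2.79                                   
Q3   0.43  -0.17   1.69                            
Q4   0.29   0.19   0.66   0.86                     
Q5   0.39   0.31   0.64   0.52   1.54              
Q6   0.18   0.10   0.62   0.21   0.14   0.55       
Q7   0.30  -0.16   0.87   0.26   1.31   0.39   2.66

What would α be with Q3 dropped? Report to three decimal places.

α = 0.579

Remaining items: Q1, Q2, Q4, Q5, Q6, Q7 (k = 6).
Σσ²ᵢ = 0.83 + 2.79 + 0.86 + 1.54 + 0.55 + 2.66 = 9.23
Var(T) = 9.23 + 2 × 4.31 = 17.85
α (item deleted) = (6/5)·(1 − 9.23/17.85) = 0.579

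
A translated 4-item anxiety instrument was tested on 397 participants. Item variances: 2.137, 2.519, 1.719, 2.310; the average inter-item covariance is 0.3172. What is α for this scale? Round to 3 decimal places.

α = 0.406

sum of item variances = 2.137 + 2.519 + 1.719 + 2.310 = 8.685
Sum of the 6 distinct covariances = 6 × 0.3172 = 1.9032
σ²_total = sum of item variances + 2·Σcov = 8.685 + 2 × 1.9032 = 12.4914
α = (4/3)·(1 − 8.685/12.4914) = 0.406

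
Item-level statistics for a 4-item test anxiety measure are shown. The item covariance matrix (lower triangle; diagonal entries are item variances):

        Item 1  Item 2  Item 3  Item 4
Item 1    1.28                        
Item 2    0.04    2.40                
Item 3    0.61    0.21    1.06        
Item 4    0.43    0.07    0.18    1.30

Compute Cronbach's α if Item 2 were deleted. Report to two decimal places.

α = 0.60

Remaining items: Item 1, Item 3, Item 4 (k = 3).
ΣVar(i) = 1.28 + 1.06 + 1.30 = 3.64
total variance = 3.64 + 2 × 1.22 = 6.08
α (item deleted) = (3/2)·(1 − 3.64/6.08) = 0.60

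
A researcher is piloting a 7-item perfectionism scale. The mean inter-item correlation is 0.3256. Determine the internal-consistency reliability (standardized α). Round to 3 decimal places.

α = 0.772

Standardized α = k·r̄ / (1 + (k−1)·r̄) = 7 × 0.3256 / (1 + 6 × 0.3256)
  = 2.2792 / 2.9536 = 0.772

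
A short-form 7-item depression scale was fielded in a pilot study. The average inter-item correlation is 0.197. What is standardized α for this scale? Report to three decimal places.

Standardized α = k·r̄ / (1 + (k−1)·r̄) = 7 × 0.197 / (1 + 6 × 0.197)
  = 1.3790 / 2.1820 = 0.632

standardized α = 0.632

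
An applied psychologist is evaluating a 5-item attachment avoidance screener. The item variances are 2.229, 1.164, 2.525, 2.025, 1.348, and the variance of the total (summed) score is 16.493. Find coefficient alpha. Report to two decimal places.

ΣVar(i) = 2.229 + 1.164 + 2.525 + 2.025 + 1.348 = 9.291
α = (k/(k−1))·(1 − ΣVar(i)/total variance) = (5/4)·(1 − 9.291/16.493) = 0.55

coefficient alpha = 0.55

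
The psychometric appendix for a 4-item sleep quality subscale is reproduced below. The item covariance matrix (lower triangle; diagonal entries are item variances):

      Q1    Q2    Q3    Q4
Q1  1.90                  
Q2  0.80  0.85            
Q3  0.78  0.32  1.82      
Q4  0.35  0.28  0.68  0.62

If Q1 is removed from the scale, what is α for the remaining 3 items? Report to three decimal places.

α = 0.656

Remaining items: Q2, Q3, Q4 (k = 3).
ΣVar(i) = 0.85 + 1.82 + 0.62 = 3.29
σ²_T = 3.29 + 2 × 1.28 = 5.85
α (item deleted) = (3/2)·(1 − 3.29/5.85) = 0.656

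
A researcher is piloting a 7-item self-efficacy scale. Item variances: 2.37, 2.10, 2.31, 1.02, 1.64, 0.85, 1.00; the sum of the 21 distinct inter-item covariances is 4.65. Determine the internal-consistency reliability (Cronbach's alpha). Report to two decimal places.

Σσ²ᵢ = 2.37 + 2.10 + 2.31 + 1.02 + 1.64 + 0.85 + 1.00 = 11.29
Sum of distinct covariances = 4.65
total variance = Σσ²ᵢ + 2·Σcov = 11.29 + 2 × 4.65 = 20.59
α = (7/6)·(1 − 11.29/20.59) = 0.53

α = 0.53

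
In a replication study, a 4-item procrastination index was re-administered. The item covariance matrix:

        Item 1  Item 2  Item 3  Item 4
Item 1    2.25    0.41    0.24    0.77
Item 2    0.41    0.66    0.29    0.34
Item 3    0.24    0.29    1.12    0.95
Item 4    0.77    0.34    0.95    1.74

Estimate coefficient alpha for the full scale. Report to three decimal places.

α = 0.680

ΣVar(i) = 2.25 + 0.66 + 1.12 + 1.74 = 5.77
Sum of off-diagonal covariances = 3.00
σ²_T = 5.77 + 2 × 3.00 = 11.77
α = (k/(k−1))·(1 − ΣVar(i)/σ²_T) = (4/3)·(1 − 5.77/11.77) = 0.680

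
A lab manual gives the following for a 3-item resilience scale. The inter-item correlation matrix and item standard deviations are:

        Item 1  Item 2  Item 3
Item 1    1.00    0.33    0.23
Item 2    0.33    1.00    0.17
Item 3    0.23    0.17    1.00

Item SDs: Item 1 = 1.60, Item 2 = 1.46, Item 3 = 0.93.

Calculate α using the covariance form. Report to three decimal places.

Σσ²ᵢ = 1.60² + 1.46² + 0.93² = 5.5565
Covariances σ_ij = r_ij · s_i · s_j:
  σ(Item 1,Item 2) = 0.33 × 1.60 × 1.46 = 0.7709
  σ(Item 1,Item 3) = 0.23 × 1.60 × 0.93 = 0.3422
  σ(Item 2,Item 3) = 0.17 × 1.46 × 0.93 = 0.2308
σ²_T = Σσ²ᵢ + 2·Σσ_ij = 5.5565 + 2 × 1.3439 = 8.2443
α = (3/2)·(1 − 5.5565/8.2443) = 0.489

α = 0.489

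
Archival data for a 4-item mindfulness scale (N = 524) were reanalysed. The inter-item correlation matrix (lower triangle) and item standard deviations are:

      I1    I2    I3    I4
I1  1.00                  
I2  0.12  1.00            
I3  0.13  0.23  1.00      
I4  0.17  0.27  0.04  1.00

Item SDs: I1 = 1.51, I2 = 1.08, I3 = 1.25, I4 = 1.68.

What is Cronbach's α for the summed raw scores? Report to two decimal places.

Cronbach's α = 0.41

Σσ²ᵢ = 1.51² + 1.08² + 1.25² + 1.68² = 7.8314
Covariances σ_ij = r_ij · s_i · s_j:
  σ(I1,I2) = 0.12 × 1.51 × 1.08 = 0.1957
  σ(I1,I3) = 0.13 × 1.51 × 1.25 = 0.2454
  σ(I1,I4) = 0.17 × 1.51 × 1.68 = 0.4313
  σ(I2,I3) = 0.23 × 1.08 × 1.25 = 0.3105
  σ(I2,I4) = 0.27 × 1.08 × 1.68 = 0.4899
  σ(I3,I4) = 0.04 × 1.25 × 1.68 = 0.0840
σ²_T = Σσ²ᵢ + 2·Σσ_ij = 7.8314 + 2 × 1.7568 = 11.3450
α = (4/3)·(1 − 7.8314/11.3450) = 0.41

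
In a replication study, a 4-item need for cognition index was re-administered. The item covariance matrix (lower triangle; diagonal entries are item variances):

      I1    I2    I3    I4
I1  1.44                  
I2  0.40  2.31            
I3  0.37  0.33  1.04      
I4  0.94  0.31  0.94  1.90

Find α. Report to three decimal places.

α = 0.661

Σσᵢ² = 1.44 + 2.31 + 1.04 + 1.90 = 6.69
Sum of off-diagonal covariances = 3.29
σ²_T = 6.69 + 2 × 3.29 = 13.27
α = (k/(k−1))·(1 − Σσᵢ²/σ²_T) = (4/3)·(1 − 6.69/13.27) = 0.661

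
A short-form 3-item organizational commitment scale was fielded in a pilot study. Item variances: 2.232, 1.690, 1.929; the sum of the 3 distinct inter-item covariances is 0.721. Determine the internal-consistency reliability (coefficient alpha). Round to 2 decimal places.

coefficient alpha = 0.30

Σσᵢ² = 2.232 + 1.690 + 1.929 = 5.851
Sum of distinct covariances = 0.721
σ²_total = Σσᵢ² + 2·Σcov = 5.851 + 2 × 0.721 = 7.293
α = (3/2)·(1 − 5.851/7.293) = 0.30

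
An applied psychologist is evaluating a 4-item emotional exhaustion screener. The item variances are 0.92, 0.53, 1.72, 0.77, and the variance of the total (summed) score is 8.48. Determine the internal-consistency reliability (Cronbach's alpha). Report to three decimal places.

sum of item variances = 0.92 + 0.53 + 1.72 + 0.77 = 3.94
α = (k/(k−1))·(1 − sum of item variances/Var(T)) = (4/3)·(1 − 3.94/8.48) = 0.714

α = 0.714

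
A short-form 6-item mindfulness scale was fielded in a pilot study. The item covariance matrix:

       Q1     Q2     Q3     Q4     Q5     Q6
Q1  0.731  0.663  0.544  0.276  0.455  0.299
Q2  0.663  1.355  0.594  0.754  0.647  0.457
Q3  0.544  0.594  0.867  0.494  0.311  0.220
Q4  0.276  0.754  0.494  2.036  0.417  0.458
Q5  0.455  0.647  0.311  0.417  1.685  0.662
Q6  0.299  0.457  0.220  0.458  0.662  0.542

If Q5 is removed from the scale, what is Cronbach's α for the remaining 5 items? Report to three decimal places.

α = 0.791

Remaining items: Q1, Q2, Q3, Q4, Q6 (k = 5).
sum of item variances = 0.731 + 1.355 + 0.867 + 2.036 + 0.542 = 5.531
σ²_total = 5.531 + 2 × 4.759 = 15.049
α (item deleted) = (5/4)·(1 − 5.531/15.049) = 0.791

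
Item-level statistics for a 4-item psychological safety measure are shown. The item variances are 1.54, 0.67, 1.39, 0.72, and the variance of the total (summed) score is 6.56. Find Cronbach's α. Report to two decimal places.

sum of item variances = 1.54 + 0.67 + 1.39 + 0.72 = 4.32
α = (k/(k−1))·(1 − sum of item variances/σ²_T) = (4/3)·(1 − 4.32/6.56) = 0.46

α = 0.46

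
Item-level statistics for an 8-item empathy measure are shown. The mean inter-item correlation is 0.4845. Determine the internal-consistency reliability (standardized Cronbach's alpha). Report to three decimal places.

α = 0.883

Standardized α = k·r̄ / (1 + (k−1)·r̄) = 8 × 0.4845 / (1 + 7 × 0.4845)
  = 3.8760 / 4.3915 = 0.883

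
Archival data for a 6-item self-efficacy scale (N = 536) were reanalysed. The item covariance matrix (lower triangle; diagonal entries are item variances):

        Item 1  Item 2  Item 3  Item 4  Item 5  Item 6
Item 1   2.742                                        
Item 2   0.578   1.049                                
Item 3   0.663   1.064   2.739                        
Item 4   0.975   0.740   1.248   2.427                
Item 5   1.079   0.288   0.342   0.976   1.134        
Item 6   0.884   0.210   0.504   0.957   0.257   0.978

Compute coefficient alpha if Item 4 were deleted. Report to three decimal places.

Remaining items: Item 1, Item 2, Item 3, Item 5, Item 6 (k = 5).
Σσ²ᵢ = 2.742 + 1.049 + 2.739 + 1.134 + 0.978 = 8.642
σ²_total = 8.642 + 2 × 5.869 = 20.380
α (item deleted) = (5/4)·(1 − 8.642/20.380) = 0.720

coefficient alpha = 0.720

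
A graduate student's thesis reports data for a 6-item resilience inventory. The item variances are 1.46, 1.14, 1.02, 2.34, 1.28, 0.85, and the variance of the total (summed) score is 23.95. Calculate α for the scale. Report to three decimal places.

α = 0.795

Σσᵢ² = 1.46 + 1.14 + 1.02 + 2.34 + 1.28 + 0.85 = 8.09
α = (k/(k−1))·(1 − Σσᵢ²/σ²_T) = (6/5)·(1 − 8.09/23.95) = 0.795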